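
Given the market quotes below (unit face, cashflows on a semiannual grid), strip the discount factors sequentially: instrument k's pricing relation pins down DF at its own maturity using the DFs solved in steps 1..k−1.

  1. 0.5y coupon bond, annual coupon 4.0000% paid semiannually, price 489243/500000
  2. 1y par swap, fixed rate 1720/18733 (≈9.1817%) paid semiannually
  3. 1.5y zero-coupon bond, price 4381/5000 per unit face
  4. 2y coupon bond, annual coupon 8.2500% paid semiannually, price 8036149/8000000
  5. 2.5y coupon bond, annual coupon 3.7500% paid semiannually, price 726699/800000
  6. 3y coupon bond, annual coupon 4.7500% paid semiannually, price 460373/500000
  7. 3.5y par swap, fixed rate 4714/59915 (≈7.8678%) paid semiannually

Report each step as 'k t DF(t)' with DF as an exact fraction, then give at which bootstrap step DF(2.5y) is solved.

step 1 [0.5y] bond c/2=1/50: DF=(489243/500000 − 1/50·(0))/(1+1/50) = 9593/10000 ≈ 0.959300
step 2 [1y] swap r/2=860/18733: DF=(1 − 860/18733·(0.959300))/(1+860/18733) = 457/500 ≈ 0.914000
step 3 [1.5y] zero: DF = P = 4381/5000 ≈ 0.876200
step 4 [2y] bond c/2=33/800: DF=(8036149/8000000 − 33/800·(0.959300+0.914000+0.876200))/(1+33/800) = 4279/5000 ≈ 0.855800
step 5 [2.5y] bond c/2=3/160: DF=(726699/800000 − 3/160·(0.959300+0.914000+0.876200+0.855800))/(1+3/160) = 8253/10000 ≈ 0.825300
step 6 [3y] bond c/2=19/800: DF=(460373/500000 − 19/800·(0.959300+0.914000+0.876200+0.855800+0.825300))/(1+19/800) = 3983/5000 ≈ 0.796600
step 7 [3.5y] swap r/2=2357/59915: DF=(1 − 2357/59915·(0.959300+0.914000+0.876200+0.855800+0.825300+0.796600))/(1+2357/59915) = 7643/10000 ≈ 0.764300

1 1/2 9593/10000
2 1 457/500
3 3/2 4381/5000
4 2 4279/5000
5 5/2 8253/10000
6 3 3983/5000
7 7/2 7643/10000
DF(2.5y) is solved at step 5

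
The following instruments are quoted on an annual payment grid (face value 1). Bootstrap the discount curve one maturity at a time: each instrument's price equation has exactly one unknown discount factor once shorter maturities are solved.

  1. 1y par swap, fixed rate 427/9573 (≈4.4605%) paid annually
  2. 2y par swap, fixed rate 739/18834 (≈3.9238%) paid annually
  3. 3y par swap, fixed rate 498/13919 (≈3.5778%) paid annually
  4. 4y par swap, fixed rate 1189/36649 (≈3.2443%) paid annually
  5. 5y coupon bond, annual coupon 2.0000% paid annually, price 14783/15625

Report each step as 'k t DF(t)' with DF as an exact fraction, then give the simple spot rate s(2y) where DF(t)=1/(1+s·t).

1 1 9573/10000
2 2 9261/10000
3 3 2251/2500
4 4 8811/10000
5 5 8557/10000
s(2y) = (1/(9261/10000) − 1)/(2) = 739/18522 ≈ 3.9898%

step 1 [1y] swap r/1=427/9573: DF=(1 − 427/9573·(0))/(1+427/9573) = 9573/10000 ≈ 0.957300
step 2 [2y] swap r/1=739/18834: DF=(1 − 739/18834·(0.957300))/(1+739/18834) = 9261/10000 ≈ 0.926100
step 3 [3y] swap r/1=498/13919: DF=(1 − 498/13919·(0.957300+0.926100))/(1+498/13919) = 2251/2500 ≈ 0.900400
step 4 [4y] swap r/1=1189/36649: DF=(1 − 1189/36649·(0.957300+0.926100+0.900400))/(1+1189/36649) = 8811/10000 ≈ 0.881100
step 5 [5y] bond c/1=1/50: DF=(14783/15625 − 1/50·(0.957300+0.926100+0.900400+0.881100))/(1+1/50) = 8557/10000 ≈ 0.855700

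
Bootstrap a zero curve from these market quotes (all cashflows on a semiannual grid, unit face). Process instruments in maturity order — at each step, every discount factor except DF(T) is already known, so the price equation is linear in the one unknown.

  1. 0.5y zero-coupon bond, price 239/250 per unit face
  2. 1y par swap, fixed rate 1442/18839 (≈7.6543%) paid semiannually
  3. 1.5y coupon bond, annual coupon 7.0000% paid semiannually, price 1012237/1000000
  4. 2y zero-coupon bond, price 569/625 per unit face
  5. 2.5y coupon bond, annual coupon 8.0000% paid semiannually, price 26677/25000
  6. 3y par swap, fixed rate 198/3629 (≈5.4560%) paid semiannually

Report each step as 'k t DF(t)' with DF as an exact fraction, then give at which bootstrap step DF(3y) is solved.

1 1/2 239/250
2 1 9279/10000
3 3/2 9143/10000
4 2 569/625
5 5/2 4417/5000
6 3 1703/2000
DF(3y) is solved at step 6

step 1 [0.5y] zero: DF = P = 239/250 ≈ 0.956000
step 2 [1y] swap r/2=721/18839: DF=(1 − 721/18839·(0.956000))/(1+721/18839) = 9279/10000 ≈ 0.927900
step 3 [1.5y] bond c/2=7/200: DF=(1012237/1000000 − 7/200·(0.956000+0.927900))/(1+7/200) = 9143/10000 ≈ 0.914300
step 4 [2y] zero: DF = P = 569/625 ≈ 0.910400
step 5 [2.5y] bond c/2=1/25: DF=(26677/25000 − 1/25·(0.956000+0.927900+0.914300+0.910400))/(1+1/25) = 4417/5000 ≈ 0.883400
step 6 [3y] swap r/2=99/3629: DF=(1 − 99/3629·(0.956000+0.927900+0.914300+0.910400+0.883400))/(1+99/3629) = 1703/2000 ≈ 0.851500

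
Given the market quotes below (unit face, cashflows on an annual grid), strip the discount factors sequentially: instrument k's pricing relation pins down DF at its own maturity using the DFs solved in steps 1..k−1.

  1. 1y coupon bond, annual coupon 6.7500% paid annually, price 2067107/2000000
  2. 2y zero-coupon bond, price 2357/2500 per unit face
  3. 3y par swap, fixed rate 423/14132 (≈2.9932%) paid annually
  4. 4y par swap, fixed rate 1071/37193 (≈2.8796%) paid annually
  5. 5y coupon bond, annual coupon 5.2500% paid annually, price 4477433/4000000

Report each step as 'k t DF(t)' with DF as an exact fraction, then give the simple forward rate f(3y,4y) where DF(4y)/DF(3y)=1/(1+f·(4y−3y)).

1 1 4841/5000
2 2 2357/2500
3 3 4577/5000
4 4 8929/10000
5 5 439/500
f(3y,4y) = ((4577/5000)/(8929/10000) − 1)/(1) = 225/8929 ≈ 2.5199%

step 1 [1y] bond c/1=27/400: DF=(2067107/2000000 − 27/400·(0))/(1+27/400) = 4841/5000 ≈ 0.968200
step 2 [2y] zero: DF = P = 2357/2500 ≈ 0.942800
step 3 [3y] swap r/1=423/14132: DF=(1 − 423/14132·(0.968200+0.942800))/(1+423/14132) = 4577/5000 ≈ 0.915400
step 4 [4y] swap r/1=1071/37193: DF=(1 − 1071/37193·(0.968200+0.942800+0.915400))/(1+1071/37193) = 8929/10000 ≈ 0.892900
step 5 [5y] bond c/1=21/400: DF=(4477433/4000000 − 21/400·(0.968200+0.942800+0.915400+0.892900))/(1+21/400) = 439/500 ≈ 0.878000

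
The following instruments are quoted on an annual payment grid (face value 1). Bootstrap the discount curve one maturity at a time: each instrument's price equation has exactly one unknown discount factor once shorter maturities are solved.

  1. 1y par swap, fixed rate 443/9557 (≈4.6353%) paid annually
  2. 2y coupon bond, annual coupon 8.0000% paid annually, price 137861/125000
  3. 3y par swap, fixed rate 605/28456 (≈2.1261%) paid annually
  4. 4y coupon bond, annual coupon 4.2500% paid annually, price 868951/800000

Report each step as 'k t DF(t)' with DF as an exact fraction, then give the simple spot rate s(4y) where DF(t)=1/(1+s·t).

step 1 [1y] swap r/1=443/9557: DF=(1 − 443/9557·(0))/(1+443/9557) = 9557/10000 ≈ 0.955700
step 2 [2y] bond c/1=2/25: DF=(137861/125000 − 2/25·(0.955700))/(1+2/25) = 594/625 ≈ 0.950400
step 3 [3y] swap r/1=605/28456: DF=(1 − 605/28456·(0.955700+0.950400))/(1+605/28456) = 1879/2000 ≈ 0.939500
step 4 [4y] bond c/1=17/400: DF=(868951/800000 − 17/400·(0.955700+0.950400+0.939500))/(1+17/400) = 9259/10000 ≈ 0.925900

1 1 9557/10000
2 2 594/625
3 3 1879/2000
4 4 9259/10000
s(4y) = (1/(9259/10000) − 1)/(4) = 741/37036 ≈ 2.0008%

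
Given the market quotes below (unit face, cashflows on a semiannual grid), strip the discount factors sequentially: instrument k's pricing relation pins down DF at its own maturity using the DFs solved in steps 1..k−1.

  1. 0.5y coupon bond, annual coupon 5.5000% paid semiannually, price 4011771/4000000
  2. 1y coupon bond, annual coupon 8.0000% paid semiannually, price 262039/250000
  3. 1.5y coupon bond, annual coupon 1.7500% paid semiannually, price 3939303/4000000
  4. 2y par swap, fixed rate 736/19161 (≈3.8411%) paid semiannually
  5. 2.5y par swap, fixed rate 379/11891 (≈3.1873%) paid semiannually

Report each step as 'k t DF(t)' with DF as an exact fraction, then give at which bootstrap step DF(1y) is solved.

1 1/2 9761/10000
2 1 9703/10000
3 3/2 4797/5000
4 2 579/625
5 5/2 4621/5000
DF(1y) is solved at step 2

step 1 [0.5y] bond c/2=11/400: DF=(4011771/4000000 − 11/400·(0))/(1+11/400) = 9761/10000 ≈ 0.976100
step 2 [1y] bond c/2=1/25: DF=(262039/250000 − 1/25·(0.976100))/(1+1/25) = 9703/10000 ≈ 0.970300
step 3 [1.5y] bond c/2=7/800: DF=(3939303/4000000 − 7/800·(0.976100+0.970300))/(1+7/800) = 4797/5000 ≈ 0.959400
step 4 [2y] swap r/2=368/19161: DF=(1 − 368/19161·(0.976100+0.970300+0.959400))/(1+368/19161) = 579/625 ≈ 0.926400
step 5 [2.5y] swap r/2=379/23782: DF=(1 − 379/23782·(0.976100+0.970300+0.959400+0.926400))/(1+379/23782) = 4621/5000 ≈ 0.924200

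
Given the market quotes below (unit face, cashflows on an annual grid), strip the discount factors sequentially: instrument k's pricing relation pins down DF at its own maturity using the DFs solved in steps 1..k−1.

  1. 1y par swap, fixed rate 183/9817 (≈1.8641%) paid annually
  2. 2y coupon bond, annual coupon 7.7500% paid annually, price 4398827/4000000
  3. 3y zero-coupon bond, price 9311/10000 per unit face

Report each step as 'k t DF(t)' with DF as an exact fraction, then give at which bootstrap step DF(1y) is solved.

1 1 9817/10000
2 2 19/20
3 3 9311/10000
DF(1y) is solved at step 1

step 1 [1y] swap r/1=183/9817: DF=(1 − 183/9817·(0))/(1+183/9817) = 9817/10000 ≈ 0.981700
step 2 [2y] bond c/1=31/400: DF=(4398827/4000000 − 31/400·(0.981700))/(1+31/400) = 19/20 ≈ 0.950000
step 3 [3y] zero: DF = P = 9311/10000 ≈ 0.931100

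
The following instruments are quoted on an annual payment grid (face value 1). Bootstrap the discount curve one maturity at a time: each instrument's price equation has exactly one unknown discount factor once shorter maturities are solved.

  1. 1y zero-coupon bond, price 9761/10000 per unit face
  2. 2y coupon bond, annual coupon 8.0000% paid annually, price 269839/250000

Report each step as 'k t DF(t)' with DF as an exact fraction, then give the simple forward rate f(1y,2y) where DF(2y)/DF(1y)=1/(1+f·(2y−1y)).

1 1 9761/10000
2 2 9271/10000
f(1y,2y) = ((9761/10000)/(9271/10000) − 1)/(1) = 490/9271 ≈ 5.2853%

step 1 [1y] zero: DF = P = 9761/10000 ≈ 0.976100
step 2 [2y] bond c/1=2/25: DF=(269839/250000 − 2/25·(0.976100))/(1+2/25) = 9271/10000 ≈ 0.927100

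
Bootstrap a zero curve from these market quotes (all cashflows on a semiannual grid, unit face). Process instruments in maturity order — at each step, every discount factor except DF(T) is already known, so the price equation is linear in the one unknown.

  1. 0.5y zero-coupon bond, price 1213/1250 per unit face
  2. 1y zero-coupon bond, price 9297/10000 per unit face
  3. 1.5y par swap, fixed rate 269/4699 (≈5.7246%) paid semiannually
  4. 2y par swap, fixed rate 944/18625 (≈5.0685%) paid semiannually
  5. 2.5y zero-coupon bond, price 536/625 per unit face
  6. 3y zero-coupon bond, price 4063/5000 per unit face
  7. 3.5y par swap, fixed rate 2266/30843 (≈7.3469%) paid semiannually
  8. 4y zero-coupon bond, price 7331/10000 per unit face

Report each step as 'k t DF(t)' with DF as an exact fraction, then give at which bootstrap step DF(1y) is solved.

step 1 [0.5y] zero: DF = P = 1213/1250 ≈ 0.970400
step 2 [1y] zero: DF = P = 9297/10000 ≈ 0.929700
step 3 [1.5y] swap r/2=269/9398: DF=(1 − 269/9398·(0.970400+0.929700))/(1+269/9398) = 9193/10000 ≈ 0.919300
step 4 [2y] swap r/2=472/18625: DF=(1 − 472/18625·(0.970400+0.929700+0.919300))/(1+472/18625) = 566/625 ≈ 0.905600
step 5 [2.5y] zero: DF = P = 536/625 ≈ 0.857600
step 6 [3y] zero: DF = P = 4063/5000 ≈ 0.812600
step 7 [3.5y] swap r/2=1133/30843: DF=(1 − 1133/30843·(0.970400+0.929700+0.919300+0.905600+0.857600+0.812600))/(1+1133/30843) = 3867/5000 ≈ 0.773400
step 8 [4y] zero: DF = P = 7331/10000 ≈ 0.733100

1 1/2 1213/1250
2 1 9297/10000
3 3/2 9193/10000
4 2 566/625
5 5/2 536/625
6 3 4063/5000
7 7/2 3867/5000
8 4 7331/10000
DF(1y) is solved at step 2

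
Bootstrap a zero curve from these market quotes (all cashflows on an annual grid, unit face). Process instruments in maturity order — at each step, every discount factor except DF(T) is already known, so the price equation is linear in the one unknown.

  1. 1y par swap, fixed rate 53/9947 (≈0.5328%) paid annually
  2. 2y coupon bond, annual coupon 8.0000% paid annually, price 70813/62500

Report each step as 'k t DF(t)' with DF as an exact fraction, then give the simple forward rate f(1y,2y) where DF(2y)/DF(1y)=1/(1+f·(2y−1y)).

step 1 [1y] swap r/1=53/9947: DF=(1 − 53/9947·(0))/(1+53/9947) = 9947/10000 ≈ 0.994700
step 2 [2y] bond c/1=2/25: DF=(70813/62500 − 2/25·(0.994700))/(1+2/25) = 4877/5000 ≈ 0.975400

1 1 9947/10000
2 2 4877/5000
f(1y,2y) = ((9947/10000)/(4877/5000) − 1)/(1) = 193/9754 ≈ 1.9787%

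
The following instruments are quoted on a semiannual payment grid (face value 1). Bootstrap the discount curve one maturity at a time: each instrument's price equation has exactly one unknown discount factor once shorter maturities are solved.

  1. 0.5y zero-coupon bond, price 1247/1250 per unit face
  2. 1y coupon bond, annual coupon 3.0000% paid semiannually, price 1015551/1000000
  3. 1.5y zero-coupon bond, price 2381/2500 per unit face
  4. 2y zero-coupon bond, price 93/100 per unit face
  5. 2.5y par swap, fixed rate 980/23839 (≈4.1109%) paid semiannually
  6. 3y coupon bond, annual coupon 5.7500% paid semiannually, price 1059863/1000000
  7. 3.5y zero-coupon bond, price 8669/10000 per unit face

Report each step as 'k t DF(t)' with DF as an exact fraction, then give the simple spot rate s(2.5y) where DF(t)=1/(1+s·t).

1 1/2 1247/1250
2 1 4929/5000
3 3/2 2381/2500
4 2 93/100
5 5/2 451/500
6 3 897/1000
7 7/2 8669/10000
s(2.5y) = (1/(451/500) − 1)/(5/2) = 98/2255 ≈ 4.3459%

step 1 [0.5y] zero: DF = P = 1247/1250 ≈ 0.997600
step 2 [1y] bond c/2=3/200: DF=(1015551/1000000 − 3/200·(0.997600))/(1+3/200) = 4929/5000 ≈ 0.985800
step 3 [1.5y] zero: DF = P = 2381/2500 ≈ 0.952400
step 4 [2y] zero: DF = P = 93/100 ≈ 0.930000
step 5 [2.5y] swap r/2=490/23839: DF=(1 − 490/23839·(0.997600+0.985800+0.952400+0.930000))/(1+490/23839) = 451/500 ≈ 0.902000
step 6 [3y] bond c/2=23/800: DF=(1059863/1000000 − 23/800·(0.997600+0.985800+0.952400+0.930000+0.902000))/(1+23/800) = 897/1000 ≈ 0.897000
step 7 [3.5y] zero: DF = P = 8669/10000 ≈ 0.866900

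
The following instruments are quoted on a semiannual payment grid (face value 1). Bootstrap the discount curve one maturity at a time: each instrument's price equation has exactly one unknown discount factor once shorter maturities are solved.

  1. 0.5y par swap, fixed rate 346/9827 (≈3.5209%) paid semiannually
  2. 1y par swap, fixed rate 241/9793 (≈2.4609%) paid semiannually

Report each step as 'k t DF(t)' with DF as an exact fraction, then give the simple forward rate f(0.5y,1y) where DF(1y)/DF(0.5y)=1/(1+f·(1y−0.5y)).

1 1/2 9827/10000
2 1 9759/10000
f(0.5y,1y) = ((9827/10000)/(9759/10000) − 1)/(1/2) = 136/9759 ≈ 1.3936%

step 1 [0.5y] swap r/2=173/9827: DF=(1 − 173/9827·(0))/(1+173/9827) = 9827/10000 ≈ 0.982700
step 2 [1y] swap r/2=241/19586: DF=(1 − 241/19586·(0.982700))/(1+241/19586) = 9759/10000 ≈ 0.975900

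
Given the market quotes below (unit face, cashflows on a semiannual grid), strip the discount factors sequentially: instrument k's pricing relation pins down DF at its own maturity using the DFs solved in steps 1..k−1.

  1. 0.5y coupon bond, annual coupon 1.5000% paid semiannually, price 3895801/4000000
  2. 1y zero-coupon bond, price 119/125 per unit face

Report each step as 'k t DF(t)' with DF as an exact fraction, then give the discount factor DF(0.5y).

step 1 [0.5y] bond c/2=3/400: DF=(3895801/4000000 − 3/400·(0))/(1+3/400) = 9667/10000 ≈ 0.966700
step 2 [1y] zero: DF = P = 119/125 ≈ 0.952000

1 1/2 9667/10000
2 1 119/125
DF(0.5y) = 9667/10000 ≈ 0.966700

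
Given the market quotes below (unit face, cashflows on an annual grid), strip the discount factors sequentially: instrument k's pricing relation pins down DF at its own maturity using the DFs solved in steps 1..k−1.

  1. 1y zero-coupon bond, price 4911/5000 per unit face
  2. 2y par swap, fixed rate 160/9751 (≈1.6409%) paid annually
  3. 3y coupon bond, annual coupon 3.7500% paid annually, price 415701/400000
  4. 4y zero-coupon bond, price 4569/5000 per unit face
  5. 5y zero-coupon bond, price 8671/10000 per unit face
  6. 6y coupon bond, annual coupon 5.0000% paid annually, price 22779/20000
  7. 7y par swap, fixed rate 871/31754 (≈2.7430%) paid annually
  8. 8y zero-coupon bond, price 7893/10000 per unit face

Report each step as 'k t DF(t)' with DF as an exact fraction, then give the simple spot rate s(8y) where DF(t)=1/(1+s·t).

1 1 4911/5000
2 2 121/125
3 3 582/625
4 4 4569/5000
5 5 8671/10000
6 6 8627/10000
7 7 4129/5000
8 8 7893/10000
s(8y) = (1/(7893/10000) − 1)/(8) = 2107/63144 ≈ 3.3368%

step 1 [1y] zero: DF = P = 4911/5000 ≈ 0.982200
step 2 [2y] swap r/1=160/9751: DF=(1 − 160/9751·(0.982200))/(1+160/9751) = 121/125 ≈ 0.968000
step 3 [3y] bond c/1=3/80: DF=(415701/400000 − 3/80·(0.982200+0.968000))/(1+3/80) = 582/625 ≈ 0.931200
step 4 [4y] zero: DF = P = 4569/5000 ≈ 0.913800
step 5 [5y] zero: DF = P = 8671/10000 ≈ 0.867100
step 6 [6y] bond c/1=1/20: DF=(22779/20000 − 1/20·(0.982200+0.968000+0.931200+0.913800+0.867100))/(1+1/20) = 8627/10000 ≈ 0.862700
step 7 [7y] swap r/1=871/31754: DF=(1 − 871/31754·(0.982200+0.968000+0.931200+0.913800+0.867100+0.862700))/(1+871/31754) = 4129/5000 ≈ 0.825800
step 8 [8y] zero: DF = P = 7893/10000 ≈ 0.789300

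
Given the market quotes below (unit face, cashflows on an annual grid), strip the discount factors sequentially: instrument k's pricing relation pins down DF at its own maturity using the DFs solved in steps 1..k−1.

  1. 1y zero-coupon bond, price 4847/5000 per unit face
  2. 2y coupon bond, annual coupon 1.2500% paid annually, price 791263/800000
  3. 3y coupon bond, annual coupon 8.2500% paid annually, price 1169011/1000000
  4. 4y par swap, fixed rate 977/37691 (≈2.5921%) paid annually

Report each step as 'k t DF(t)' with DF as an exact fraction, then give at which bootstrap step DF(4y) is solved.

1 1 4847/5000
2 2 9649/10000
3 3 373/400
4 4 9023/10000
DF(4y) is solved at step 4

step 1 [1y] zero: DF = P = 4847/5000 ≈ 0.969400
step 2 [2y] bond c/1=1/80: DF=(791263/800000 − 1/80·(0.969400))/(1+1/80) = 9649/10000 ≈ 0.964900
step 3 [3y] bond c/1=33/400: DF=(1169011/1000000 − 33/400·(0.969400+0.964900))/(1+33/400) = 373/400 ≈ 0.932500
step 4 [4y] swap r/1=977/37691: DF=(1 − 977/37691·(0.969400+0.964900+0.932500))/(1+977/37691) = 9023/10000 ≈ 0.902300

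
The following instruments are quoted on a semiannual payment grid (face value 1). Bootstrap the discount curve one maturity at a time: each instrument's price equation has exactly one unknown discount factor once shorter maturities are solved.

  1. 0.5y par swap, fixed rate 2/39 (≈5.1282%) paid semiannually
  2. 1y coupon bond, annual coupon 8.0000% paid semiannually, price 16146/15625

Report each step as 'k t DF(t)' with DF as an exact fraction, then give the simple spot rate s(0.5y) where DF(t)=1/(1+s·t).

1 1/2 39/40
2 1 9561/10000
s(0.5y) = (1/(39/40) − 1)/(1/2) = 2/39 ≈ 5.1282%

step 1 [0.5y] swap r/2=1/39: DF=(1 − 1/39·(0))/(1+1/39) = 39/40 ≈ 0.975000
step 2 [1y] bond c/2=1/25: DF=(16146/15625 − 1/25·(0.975000))/(1+1/25) = 9561/10000 ≈ 0.956100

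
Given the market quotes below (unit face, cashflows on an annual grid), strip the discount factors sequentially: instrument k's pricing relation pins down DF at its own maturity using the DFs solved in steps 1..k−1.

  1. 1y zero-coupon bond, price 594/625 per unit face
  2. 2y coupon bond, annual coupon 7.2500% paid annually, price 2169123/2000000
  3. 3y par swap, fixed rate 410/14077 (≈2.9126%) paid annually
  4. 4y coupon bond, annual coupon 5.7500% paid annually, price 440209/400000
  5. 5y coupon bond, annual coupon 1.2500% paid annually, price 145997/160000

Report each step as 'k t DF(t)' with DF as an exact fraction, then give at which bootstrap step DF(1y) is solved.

1 1 594/625
2 2 947/1000
3 3 459/500
4 4 2219/2500
5 5 1711/2000
DF(1y) is solved at step 1

step 1 [1y] zero: DF = P = 594/625 ≈ 0.950400
step 2 [2y] bond c/1=29/400: DF=(2169123/2000000 − 29/400·(0.950400))/(1+29/400) = 947/1000 ≈ 0.947000
step 3 [3y] swap r/1=410/14077: DF=(1 − 410/14077·(0.950400+0.947000))/(1+410/14077) = 459/500 ≈ 0.918000
step 4 [4y] bond c/1=23/400: DF=(440209/400000 − 23/400·(0.950400+0.947000+0.918000))/(1+23/400) = 2219/2500 ≈ 0.887600
step 5 [5y] bond c/1=1/80: DF=(145997/160000 − 1/80·(0.950400+0.947000+0.918000+0.887600))/(1+1/80) = 1711/2000 ≈ 0.855500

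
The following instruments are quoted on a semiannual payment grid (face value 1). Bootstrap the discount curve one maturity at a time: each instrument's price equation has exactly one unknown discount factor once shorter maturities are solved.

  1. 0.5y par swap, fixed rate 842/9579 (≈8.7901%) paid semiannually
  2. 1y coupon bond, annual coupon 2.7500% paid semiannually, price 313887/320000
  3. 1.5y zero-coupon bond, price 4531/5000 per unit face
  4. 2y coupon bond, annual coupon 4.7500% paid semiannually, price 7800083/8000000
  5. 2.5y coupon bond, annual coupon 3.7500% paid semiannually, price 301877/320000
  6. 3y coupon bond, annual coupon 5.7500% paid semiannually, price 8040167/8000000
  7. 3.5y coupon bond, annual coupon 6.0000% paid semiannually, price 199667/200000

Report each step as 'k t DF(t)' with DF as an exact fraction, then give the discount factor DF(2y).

1 1/2 9579/10000
2 1 4773/5000
3 3/2 4531/5000
4 2 887/1000
5 5/2 4289/5000
6 3 4247/5000
7 7/2 2029/2500
DF(2y) = 887/1000 ≈ 0.887000

step 1 [0.5y] swap r/2=421/9579: DF=(1 − 421/9579·(0))/(1+421/9579) = 9579/10000 ≈ 0.957900
step 2 [1y] bond c/2=11/800: DF=(313887/320000 − 11/800·(0.957900))/(1+11/800) = 4773/5000 ≈ 0.954600
step 3 [1.5y] zero: DF = P = 4531/5000 ≈ 0.906200
step 4 [2y] bond c/2=19/800: DF=(7800083/8000000 − 19/800·(0.957900+0.954600+0.906200))/(1+19/800) = 887/1000 ≈ 0.887000
step 5 [2.5y] bond c/2=3/160: DF=(301877/320000 − 3/160·(0.957900+0.954600+0.906200+0.887000))/(1+3/160) = 4289/5000 ≈ 0.857800
step 6 [3y] bond c/2=23/800: DF=(8040167/8000000 − 23/800·(0.957900+0.954600+0.906200+0.887000+0.857800))/(1+23/800) = 4247/5000 ≈ 0.849400
step 7 [3.5y] bond c/2=3/100: DF=(199667/200000 − 3/100·(0.957900+0.954600+0.906200+0.887000+0.857800+0.849400))/(1+3/100) = 2029/2500 ≈ 0.811600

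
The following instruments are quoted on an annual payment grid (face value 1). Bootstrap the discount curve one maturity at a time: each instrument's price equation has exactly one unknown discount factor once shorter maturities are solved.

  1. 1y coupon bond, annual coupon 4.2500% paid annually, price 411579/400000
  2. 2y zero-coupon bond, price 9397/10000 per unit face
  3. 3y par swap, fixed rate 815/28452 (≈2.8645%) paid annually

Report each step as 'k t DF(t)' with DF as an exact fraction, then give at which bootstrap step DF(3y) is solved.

1 1 987/1000
2 2 9397/10000
3 3 1837/2000
DF(3y) is solved at step 3

step 1 [1y] bond c/1=17/400: DF=(411579/400000 − 17/400·(0))/(1+17/400) = 987/1000 ≈ 0.987000
step 2 [2y] zero: DF = P = 9397/10000 ≈ 0.939700
step 3 [3y] swap r/1=815/28452: DF=(1 − 815/28452·(0.987000+0.939700))/(1+815/28452) = 1837/2000 ≈ 0.918500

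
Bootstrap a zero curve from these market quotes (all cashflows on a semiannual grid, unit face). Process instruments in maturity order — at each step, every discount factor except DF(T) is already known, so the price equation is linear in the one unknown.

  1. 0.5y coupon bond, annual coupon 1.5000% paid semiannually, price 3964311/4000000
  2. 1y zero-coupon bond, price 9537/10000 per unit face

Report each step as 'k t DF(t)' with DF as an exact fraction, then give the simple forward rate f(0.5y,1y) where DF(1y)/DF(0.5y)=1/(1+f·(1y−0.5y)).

step 1 [0.5y] bond c/2=3/400: DF=(3964311/4000000 − 3/400·(0))/(1+3/400) = 9837/10000 ≈ 0.983700
step 2 [1y] zero: DF = P = 9537/10000 ≈ 0.953700

1 1/2 9837/10000
2 1 9537/10000
f(0.5y,1y) = ((9837/10000)/(9537/10000) − 1)/(1/2) = 200/3179 ≈ 6.2913%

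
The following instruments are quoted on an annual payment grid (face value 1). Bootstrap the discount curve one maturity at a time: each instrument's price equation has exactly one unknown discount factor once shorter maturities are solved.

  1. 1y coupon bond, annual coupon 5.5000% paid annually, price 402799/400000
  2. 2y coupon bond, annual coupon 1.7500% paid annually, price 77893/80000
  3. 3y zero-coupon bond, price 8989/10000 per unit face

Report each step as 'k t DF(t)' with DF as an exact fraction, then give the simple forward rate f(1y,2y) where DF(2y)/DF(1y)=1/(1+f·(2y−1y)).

1 1 1909/2000
2 2 1881/2000
3 3 8989/10000
f(1y,2y) = ((1909/2000)/(1881/2000) − 1)/(1) = 28/1881 ≈ 1.4886%

step 1 [1y] bond c/1=11/200: DF=(402799/400000 − 11/200·(0))/(1+11/200) = 1909/2000 ≈ 0.954500
step 2 [2y] bond c/1=7/400: DF=(77893/80000 − 7/400·(0.954500))/(1+7/400) = 1881/2000 ≈ 0.940500
step 3 [3y] zero: DF = P = 8989/10000 ≈ 0.898900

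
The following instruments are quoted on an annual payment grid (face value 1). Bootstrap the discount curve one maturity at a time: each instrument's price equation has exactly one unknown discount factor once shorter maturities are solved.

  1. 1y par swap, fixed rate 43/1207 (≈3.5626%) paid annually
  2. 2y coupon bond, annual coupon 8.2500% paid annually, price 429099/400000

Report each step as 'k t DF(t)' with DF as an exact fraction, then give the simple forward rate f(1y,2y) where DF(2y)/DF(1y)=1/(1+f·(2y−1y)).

1 1 1207/1250
2 2 4587/5000
f(1y,2y) = ((1207/1250)/(4587/5000) − 1)/(1) = 241/4587 ≈ 5.2540%

step 1 [1y] swap r/1=43/1207: DF=(1 − 43/1207·(0))/(1+43/1207) = 1207/1250 ≈ 0.965600
step 2 [2y] bond c/1=33/400: DF=(429099/400000 − 33/400·(0.965600))/(1+33/400) = 4587/5000 ≈ 0.917400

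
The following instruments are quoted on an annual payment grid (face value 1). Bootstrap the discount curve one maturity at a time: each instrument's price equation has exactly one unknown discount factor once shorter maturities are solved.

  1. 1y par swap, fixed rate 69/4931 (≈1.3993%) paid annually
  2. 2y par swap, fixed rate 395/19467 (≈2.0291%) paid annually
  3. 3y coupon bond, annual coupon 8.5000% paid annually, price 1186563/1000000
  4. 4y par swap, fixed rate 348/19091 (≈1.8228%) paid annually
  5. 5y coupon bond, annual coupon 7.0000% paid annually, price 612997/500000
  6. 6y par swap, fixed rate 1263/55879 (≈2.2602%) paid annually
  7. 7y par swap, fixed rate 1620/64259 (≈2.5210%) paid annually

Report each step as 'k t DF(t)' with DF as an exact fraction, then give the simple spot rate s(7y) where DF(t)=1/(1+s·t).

1 1 4931/5000
2 2 1921/2000
3 3 9411/10000
4 4 1163/1250
5 5 112/125
6 6 8737/10000
7 7 419/500
s(7y) = (1/(419/500) − 1)/(7) = 81/2933 ≈ 2.7617%

step 1 [1y] swap r/1=69/4931: DF=(1 − 69/4931·(0))/(1+69/4931) = 4931/5000 ≈ 0.986200
step 2 [2y] swap r/1=395/19467: DF=(1 − 395/19467·(0.986200))/(1+395/19467) = 1921/2000 ≈ 0.960500
step 3 [3y] bond c/1=17/200: DF=(1186563/1000000 − 17/200·(0.986200+0.960500))/(1+17/200) = 9411/10000 ≈ 0.941100
step 4 [4y] swap r/1=348/19091: DF=(1 − 348/19091·(0.986200+0.960500+0.941100))/(1+348/19091) = 1163/1250 ≈ 0.930400
step 5 [5y] bond c/1=7/100: DF=(612997/500000 − 7/100·(0.986200+0.960500+0.941100+0.930400))/(1+7/100) = 112/125 ≈ 0.896000
step 6 [6y] swap r/1=1263/55879: DF=(1 − 1263/55879·(0.986200+0.960500+0.941100+0.930400+0.896000))/(1+1263/55879) = 8737/10000 ≈ 0.873700
step 7 [7y] swap r/1=1620/64259: DF=(1 − 1620/64259·(0.986200+0.960500+0.941100+0.930400+0.896000+0.873700))/(1+1620/64259) = 419/500 ≈ 0.838000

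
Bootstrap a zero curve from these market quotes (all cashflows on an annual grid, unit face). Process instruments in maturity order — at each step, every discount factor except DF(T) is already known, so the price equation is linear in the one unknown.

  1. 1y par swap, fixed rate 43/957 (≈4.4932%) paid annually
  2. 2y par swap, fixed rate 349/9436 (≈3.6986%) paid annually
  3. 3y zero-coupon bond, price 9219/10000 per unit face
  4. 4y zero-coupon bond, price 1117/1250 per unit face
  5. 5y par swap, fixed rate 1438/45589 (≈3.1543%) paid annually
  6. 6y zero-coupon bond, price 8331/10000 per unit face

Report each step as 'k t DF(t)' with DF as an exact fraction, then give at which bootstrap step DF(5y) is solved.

1 1 957/1000
2 2 4651/5000
3 3 9219/10000
4 4 1117/1250
5 5 4281/5000
6 6 8331/10000
DF(5y) is solved at step 5

step 1 [1y] swap r/1=43/957: DF=(1 − 43/957·(0))/(1+43/957) = 957/1000 ≈ 0.957000
step 2 [2y] swap r/1=349/9436: DF=(1 − 349/9436·(0.957000))/(1+349/9436) = 4651/5000 ≈ 0.930200
step 3 [3y] zero: DF = P = 9219/10000 ≈ 0.921900
step 4 [4y] zero: DF = P = 1117/1250 ≈ 0.893600
step 5 [5y] swap r/1=1438/45589: DF=(1 − 1438/45589·(0.957000+0.930200+0.921900+0.893600))/(1+1438/45589) = 4281/5000 ≈ 0.856200
step 6 [6y] zero: DF = P = 8331/10000 ≈ 0.833100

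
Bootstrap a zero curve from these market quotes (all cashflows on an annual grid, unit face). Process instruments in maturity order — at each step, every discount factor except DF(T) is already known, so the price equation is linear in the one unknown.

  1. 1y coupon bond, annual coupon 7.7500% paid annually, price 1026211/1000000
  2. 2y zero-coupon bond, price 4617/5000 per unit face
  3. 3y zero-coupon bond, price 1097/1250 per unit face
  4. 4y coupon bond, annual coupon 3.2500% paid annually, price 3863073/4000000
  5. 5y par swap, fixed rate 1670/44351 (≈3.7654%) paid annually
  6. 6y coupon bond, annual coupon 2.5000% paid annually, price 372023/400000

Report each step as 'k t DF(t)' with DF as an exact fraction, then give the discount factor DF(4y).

step 1 [1y] bond c/1=31/400: DF=(1026211/1000000 − 31/400·(0))/(1+31/400) = 2381/2500 ≈ 0.952400
step 2 [2y] zero: DF = P = 4617/5000 ≈ 0.923400
step 3 [3y] zero: DF = P = 1097/1250 ≈ 0.877600
step 4 [4y] bond c/1=13/400: DF=(3863073/4000000 − 13/400·(0.952400+0.923400+0.877600))/(1+13/400) = 8487/10000 ≈ 0.848700
step 5 [5y] swap r/1=1670/44351: DF=(1 − 1670/44351·(0.952400+0.923400+0.877600+0.848700))/(1+1670/44351) = 833/1000 ≈ 0.833000
step 6 [6y] bond c/1=1/40: DF=(372023/400000 − 1/40·(0.952400+0.923400+0.877600+0.848700+0.833000))/(1+1/40) = 999/1250 ≈ 0.799200

1 1 2381/2500
2 2 4617/5000
3 3 1097/1250
4 4 8487/10000
5 5 833/1000
6 6 999/1250
DF(4y) = 8487/10000 ≈ 0.848700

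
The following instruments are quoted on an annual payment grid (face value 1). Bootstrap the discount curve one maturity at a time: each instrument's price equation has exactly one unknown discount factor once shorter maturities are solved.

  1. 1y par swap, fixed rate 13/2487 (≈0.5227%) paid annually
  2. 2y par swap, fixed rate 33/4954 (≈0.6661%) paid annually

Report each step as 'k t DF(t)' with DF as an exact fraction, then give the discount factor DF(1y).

1 1 2487/2500
2 2 2467/2500
DF(1y) = 2487/2500 ≈ 0.994800

step 1 [1y] swap r/1=13/2487: DF=(1 − 13/2487·(0))/(1+13/2487) = 2487/2500 ≈ 0.994800
step 2 [2y] swap r/1=33/4954: DF=(1 − 33/4954·(0.994800))/(1+33/4954) = 2467/2500 ≈ 0.986800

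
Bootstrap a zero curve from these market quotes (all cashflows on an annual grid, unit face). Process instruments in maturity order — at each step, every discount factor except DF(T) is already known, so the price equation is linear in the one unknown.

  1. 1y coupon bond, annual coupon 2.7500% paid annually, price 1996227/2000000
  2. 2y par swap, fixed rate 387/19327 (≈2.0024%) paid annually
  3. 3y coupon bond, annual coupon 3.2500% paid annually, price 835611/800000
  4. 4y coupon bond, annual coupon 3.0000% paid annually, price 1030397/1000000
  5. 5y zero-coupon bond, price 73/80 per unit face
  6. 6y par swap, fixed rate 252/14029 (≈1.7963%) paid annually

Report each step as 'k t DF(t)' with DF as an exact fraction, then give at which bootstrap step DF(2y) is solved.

1 1 4857/5000
2 2 9613/10000
3 3 2377/2500
4 4 2291/2500
5 5 73/80
6 6 562/625
DF(2y) is solved at step 2

step 1 [1y] bond c/1=11/400: DF=(1996227/2000000 − 11/400·(0))/(1+11/400) = 4857/5000 ≈ 0.971400
step 2 [2y] swap r/1=387/19327: DF=(1 − 387/19327·(0.971400))/(1+387/19327) = 9613/10000 ≈ 0.961300
step 3 [3y] bond c/1=13/400: DF=(835611/800000 − 13/400·(0.971400+0.961300))/(1+13/400) = 2377/2500 ≈ 0.950800
step 4 [4y] bond c/1=3/100: DF=(1030397/1000000 − 3/100·(0.971400+0.961300+0.950800))/(1+3/100) = 2291/2500 ≈ 0.916400
step 5 [5y] zero: DF = P = 73/80 ≈ 0.912500
step 6 [6y] swap r/1=252/14029: DF=(1 − 252/14029·(0.971400+0.961300+0.950800+0.916400+0.912500))/(1+252/14029) = 562/625 ≈ 0.899200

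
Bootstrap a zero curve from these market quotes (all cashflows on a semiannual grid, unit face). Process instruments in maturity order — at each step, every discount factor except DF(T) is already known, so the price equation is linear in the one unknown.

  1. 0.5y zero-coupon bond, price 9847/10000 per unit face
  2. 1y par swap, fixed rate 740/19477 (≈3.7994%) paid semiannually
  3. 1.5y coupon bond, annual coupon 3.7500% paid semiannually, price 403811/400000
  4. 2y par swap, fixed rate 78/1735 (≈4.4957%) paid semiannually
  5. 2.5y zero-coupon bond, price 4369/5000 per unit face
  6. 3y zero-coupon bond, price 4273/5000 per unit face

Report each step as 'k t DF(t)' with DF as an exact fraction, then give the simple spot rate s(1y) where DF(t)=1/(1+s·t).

1 1/2 9847/10000
2 1 963/1000
3 3/2 9551/10000
4 2 4571/5000
5 5/2 4369/5000
6 3 4273/5000
s(1y) = (1/(963/1000) − 1)/(1) = 37/963 ≈ 3.8422%

step 1 [0.5y] zero: DF = P = 9847/10000 ≈ 0.984700
step 2 [1y] swap r/2=370/19477: DF=(1 − 370/19477·(0.984700))/(1+370/19477) = 963/1000 ≈ 0.963000
step 3 [1.5y] bond c/2=3/160: DF=(403811/400000 − 3/160·(0.984700+0.963000))/(1+3/160) = 9551/10000 ≈ 0.955100
step 4 [2y] swap r/2=39/1735: DF=(1 − 39/1735·(0.984700+0.963000+0.955100))/(1+39/1735) = 4571/5000 ≈ 0.914200
step 5 [2.5y] zero: DF = P = 4369/5000 ≈ 0.873800
step 6 [3y] zero: DF = P = 4273/5000 ≈ 0.854600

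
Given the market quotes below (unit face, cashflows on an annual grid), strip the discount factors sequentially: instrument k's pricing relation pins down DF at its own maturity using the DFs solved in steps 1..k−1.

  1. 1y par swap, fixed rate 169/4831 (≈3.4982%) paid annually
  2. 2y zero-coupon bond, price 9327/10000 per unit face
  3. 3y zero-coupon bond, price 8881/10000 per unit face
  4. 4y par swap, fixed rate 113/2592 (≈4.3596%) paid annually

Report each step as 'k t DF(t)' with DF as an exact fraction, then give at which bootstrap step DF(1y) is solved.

step 1 [1y] swap r/1=169/4831: DF=(1 − 169/4831·(0))/(1+169/4831) = 4831/5000 ≈ 0.966200
step 2 [2y] zero: DF = P = 9327/10000 ≈ 0.932700
step 3 [3y] zero: DF = P = 8881/10000 ≈ 0.888100
step 4 [4y] swap r/1=113/2592: DF=(1 − 113/2592·(0.966200+0.932700+0.888100))/(1+113/2592) = 4209/5000 ≈ 0.841800

1 1 4831/5000
2 2 9327/10000
3 3 8881/10000
4 4 4209/5000
DF(1y) is solved at step 1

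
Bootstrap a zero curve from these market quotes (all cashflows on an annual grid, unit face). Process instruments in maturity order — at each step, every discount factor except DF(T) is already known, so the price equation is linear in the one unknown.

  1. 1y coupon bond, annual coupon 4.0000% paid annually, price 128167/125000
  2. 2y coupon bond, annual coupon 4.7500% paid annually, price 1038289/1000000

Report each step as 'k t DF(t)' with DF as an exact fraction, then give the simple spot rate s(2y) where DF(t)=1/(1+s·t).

step 1 [1y] bond c/1=1/25: DF=(128167/125000 − 1/25·(0))/(1+1/25) = 9859/10000 ≈ 0.985900
step 2 [2y] bond c/1=19/400: DF=(1038289/1000000 − 19/400·(0.985900))/(1+19/400) = 1893/2000 ≈ 0.946500

1 1 9859/10000
2 2 1893/2000
s(2y) = (1/(1893/2000) − 1)/(2) = 107/3786 ≈ 2.8262%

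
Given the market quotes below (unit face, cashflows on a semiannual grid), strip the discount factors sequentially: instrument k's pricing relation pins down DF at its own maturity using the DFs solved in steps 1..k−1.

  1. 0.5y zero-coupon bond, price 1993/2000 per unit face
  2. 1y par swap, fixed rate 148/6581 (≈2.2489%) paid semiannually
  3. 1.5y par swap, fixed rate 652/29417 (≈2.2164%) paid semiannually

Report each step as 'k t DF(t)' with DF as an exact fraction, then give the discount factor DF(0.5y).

step 1 [0.5y] zero: DF = P = 1993/2000 ≈ 0.996500
step 2 [1y] swap r/2=74/6581: DF=(1 − 74/6581·(0.996500))/(1+74/6581) = 4889/5000 ≈ 0.977800
step 3 [1.5y] swap r/2=326/29417: DF=(1 − 326/29417·(0.996500+0.977800))/(1+326/29417) = 4837/5000 ≈ 0.967400

1 1/2 1993/2000
2 1 4889/5000
3 3/2 4837/5000
DF(0.5y) = 1993/2000 ≈ 0.996500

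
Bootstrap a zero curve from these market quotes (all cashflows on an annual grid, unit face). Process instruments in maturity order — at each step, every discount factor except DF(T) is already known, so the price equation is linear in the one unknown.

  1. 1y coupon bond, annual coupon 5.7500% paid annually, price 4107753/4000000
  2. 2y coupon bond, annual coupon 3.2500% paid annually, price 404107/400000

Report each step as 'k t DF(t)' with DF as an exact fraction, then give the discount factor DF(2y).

step 1 [1y] bond c/1=23/400: DF=(4107753/4000000 − 23/400·(0))/(1+23/400) = 9711/10000 ≈ 0.971100
step 2 [2y] bond c/1=13/400: DF=(404107/400000 − 13/400·(0.971100))/(1+13/400) = 9479/10000 ≈ 0.947900

1 1 9711/10000
2 2 9479/10000
DF(2y) = 9479/10000 ≈ 0.947900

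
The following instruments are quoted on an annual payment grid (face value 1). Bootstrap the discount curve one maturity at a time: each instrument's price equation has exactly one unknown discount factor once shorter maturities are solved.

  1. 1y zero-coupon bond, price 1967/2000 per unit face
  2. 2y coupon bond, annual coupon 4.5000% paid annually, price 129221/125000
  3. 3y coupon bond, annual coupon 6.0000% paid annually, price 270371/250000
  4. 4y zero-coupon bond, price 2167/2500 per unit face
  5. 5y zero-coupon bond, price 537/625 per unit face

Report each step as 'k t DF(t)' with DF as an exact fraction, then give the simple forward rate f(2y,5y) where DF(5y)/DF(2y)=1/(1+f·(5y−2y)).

step 1 [1y] zero: DF = P = 1967/2000 ≈ 0.983500
step 2 [2y] bond c/1=9/200: DF=(129221/125000 − 9/200·(0.983500))/(1+9/200) = 9469/10000 ≈ 0.946900
step 3 [3y] bond c/1=3/50: DF=(270371/250000 − 3/50·(0.983500+0.946900))/(1+3/50) = 911/1000 ≈ 0.911000
step 4 [4y] zero: DF = P = 2167/2500 ≈ 0.866800
step 5 [5y] zero: DF = P = 537/625 ≈ 0.859200

1 1 1967/2000
2 2 9469/10000
3 3 911/1000
4 4 2167/2500
5 5 537/625
f(2y,5y) = ((9469/10000)/(537/625) − 1)/(3) = 877/25776 ≈ 3.4024%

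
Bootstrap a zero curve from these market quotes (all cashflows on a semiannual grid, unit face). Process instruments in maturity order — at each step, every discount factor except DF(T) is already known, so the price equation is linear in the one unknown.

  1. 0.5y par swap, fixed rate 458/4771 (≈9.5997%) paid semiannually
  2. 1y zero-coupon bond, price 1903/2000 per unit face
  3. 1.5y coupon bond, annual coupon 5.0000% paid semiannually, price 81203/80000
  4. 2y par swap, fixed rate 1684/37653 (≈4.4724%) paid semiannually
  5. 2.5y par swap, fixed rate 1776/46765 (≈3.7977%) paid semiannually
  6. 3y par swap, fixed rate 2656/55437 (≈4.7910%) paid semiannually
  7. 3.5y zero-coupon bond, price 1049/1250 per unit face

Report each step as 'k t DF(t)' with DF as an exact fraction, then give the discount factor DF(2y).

step 1 [0.5y] swap r/2=229/4771: DF=(1 − 229/4771·(0))/(1+229/4771) = 4771/5000 ≈ 0.954200
step 2 [1y] zero: DF = P = 1903/2000 ≈ 0.951500
step 3 [1.5y] bond c/2=1/40: DF=(81203/80000 − 1/40·(0.954200+0.951500))/(1+1/40) = 4719/5000 ≈ 0.943800
step 4 [2y] swap r/2=842/37653: DF=(1 − 842/37653·(0.954200+0.951500+0.943800))/(1+842/37653) = 4579/5000 ≈ 0.915800
step 5 [2.5y] swap r/2=888/46765: DF=(1 − 888/46765·(0.954200+0.951500+0.943800+0.915800))/(1+888/46765) = 1139/1250 ≈ 0.911200
step 6 [3y] swap r/2=1328/55437: DF=(1 − 1328/55437·(0.954200+0.951500+0.943800+0.915800+0.911200))/(1+1328/55437) = 542/625 ≈ 0.867200
step 7 [3.5y] zero: DF = P = 1049/1250 ≈ 0.839200

1 1/2 4771/5000
2 1 1903/2000
3 3/2 4719/5000
4 2 4579/5000
5 5/2 1139/1250
6 3 542/625
7 7/2 1049/1250
DF(2y) = 4579/5000 ≈ 0.915800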